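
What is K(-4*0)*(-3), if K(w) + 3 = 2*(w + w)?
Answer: 9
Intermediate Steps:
K(w) = -3 + 4*w (K(w) = -3 + 2*(w + w) = -3 + 2*(2*w) = -3 + 4*w)
K(-4*0)*(-3) = (-3 + 4*(-4*0))*(-3) = (-3 + 4*0)*(-3) = (-3 + 0)*(-3) = -3*(-3) = 9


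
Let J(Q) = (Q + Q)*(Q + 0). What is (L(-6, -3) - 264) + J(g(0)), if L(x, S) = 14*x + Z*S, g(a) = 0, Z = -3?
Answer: -339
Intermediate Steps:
L(x, S) = -3*S + 14*x (L(x, S) = 14*x - 3*S = -3*S + 14*x)
J(Q) = 2*Q**2 (J(Q) = (2*Q)*Q = 2*Q**2)
(L(-6, -3) - 264) + J(g(0)) = ((-3*(-3) + 14*(-6)) - 264) + 2*0**2 = ((9 - 84) - 264) + 2*0 = (-75 - 264) + 0 = -339 + 0 = -339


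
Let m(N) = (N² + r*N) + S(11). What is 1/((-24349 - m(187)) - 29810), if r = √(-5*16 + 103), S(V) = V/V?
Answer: -89129/7943174354 + 187*√23/7943174354 ≈ -1.1108e-5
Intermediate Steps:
S(V) = 1
r = √23 (r = √(-80 + 103) = √23 ≈ 4.7958)
m(N) = 1 + N² + N*√23 (m(N) = (N² + √23*N) + 1 = (N² + N*√23) + 1 = 1 + N² + N*√23)
1/((-24349 - m(187)) - 29810) = 1/((-24349 - (1 + 187² + 187*√23)) - 29810) = 1/((-24349 - (1 + 34969 + 187*√23)) - 29810) = 1/((-24349 - (34970 + 187*√23)) - 29810) = 1/((-24349 + (-34970 - 187*√23)) - 29810) = 1/((-59319 - 187*√23) - 29810) = 1/(-89129 - 187*√23)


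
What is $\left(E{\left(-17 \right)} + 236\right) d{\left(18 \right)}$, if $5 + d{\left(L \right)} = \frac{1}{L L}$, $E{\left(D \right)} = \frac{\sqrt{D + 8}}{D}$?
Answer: $- \frac{95521}{81} + \frac{1619 i}{1836} \approx -1179.3 + 0.88181 i$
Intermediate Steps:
$E{\left(D \right)} = \frac{\sqrt{8 + D}}{D}$
$d{\left(L \right)} = -5 + \frac{1}{L^{2}}$ ($d{\left(L \right)} = -5 + \frac{1}{L L} = -5 + \frac{1}{L^{2}}$)
$\left(E{\left(-17 \right)} + 236\right) d{\left(18 \right)} = \left(\frac{\sqrt{8 - 17}}{-17} + 236\right) \left(-5 + \frac{1}{324}\right) = \left(- \frac{\sqrt{-9}}{17} + 236\right) \left(-5 + \frac{1}{324}\right) = \left(- \frac{3 i}{17} + 236\right) \left(- \frac{1619}{324}\right) = \left(236 - \frac{3 i}{17}\right) \left(- \frac{1619}{324}\right) = - \frac{95521}{81} + \frac{1619 i}{1836}$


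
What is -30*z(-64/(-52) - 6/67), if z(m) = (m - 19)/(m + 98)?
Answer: 77775/14392 ≈ 5.4040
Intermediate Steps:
z(m) = (-19 + m)/(98 + m)
-30*z(-64/(-52) - 6/67) = -30*(-19 + (-64/(-52) - 6/67))/(98 + (-64/(-52) - 6/67)) = -30*(-19 + (-64*(-1/52) - 6*1/67))/(98 + (-64*(-1/52) - 6*1/67)) = -30*(-19 + (16/13 - 6/67))/(98 + (16/13 - 6/67)) = -30*(-19 + 994/871)/(98 + 994/871) = -30*(-15555)/(86352/871*871) = -4355*(-15555)/(14392*871) = -30*(-5185/28784) = 77775/14392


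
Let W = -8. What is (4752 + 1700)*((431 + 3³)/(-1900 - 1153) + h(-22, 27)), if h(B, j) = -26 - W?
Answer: -357518224/3053 ≈ -1.1710e+5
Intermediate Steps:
h(B, j) = -18 (h(B, j) = -26 - 1*(-8) = -26 + 8 = -18)
(4752 + 1700)*((431 + 3³)/(-1900 - 1153) + h(-22, 27)) = (4752 + 1700)*((431 + 3³)/(-1900 - 1153) - 18) = 6452*((431 + 27)/(-3053) - 18) = 6452*(458*(-1/3053) - 18) = 6452*(-458/3053 - 18) = 6452*(-55412/3053) = -357518224/3053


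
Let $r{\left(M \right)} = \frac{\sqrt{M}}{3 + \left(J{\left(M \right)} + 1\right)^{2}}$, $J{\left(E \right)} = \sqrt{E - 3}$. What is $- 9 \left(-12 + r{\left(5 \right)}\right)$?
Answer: $108 - \frac{27 \sqrt{5}}{14} + \frac{9 \sqrt{10}}{14} \approx 105.72$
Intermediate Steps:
$J{\left(E \right)} = \sqrt{-3 + E}$
$r{\left(M \right)} = \frac{\sqrt{M}}{3 + \left(1 + \sqrt{-3 + M}\right)^{2}}$ ($r{\left(M \right)} = \frac{\sqrt{M}}{3 + \left(\sqrt{-3 + M} + 1\right)^{2}} = \frac{\sqrt{M}}{3 + \left(1 + \sqrt{-3 + M}\right)^{2}}$)
$- 9 \left(-12 + r{\left(5 \right)}\right) = - 9 \left(-12 + \frac{\sqrt{5}}{3 + \left(1 + \sqrt{-3 + 5}\right)^{2}}\right) = - 9 \left(-12 + \frac{\sqrt{5}}{3 + \left(1 + \sqrt{2}\right)^{2}}\right) = 108 - \frac{9 \sqrt{5}}{3 + \left(1 + \sqrt{2}\right)^{2}}$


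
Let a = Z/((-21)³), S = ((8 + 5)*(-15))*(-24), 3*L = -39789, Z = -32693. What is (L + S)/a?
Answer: -79487163/32693 ≈ -2431.3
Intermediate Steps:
L = -13263 (L = (⅓)*(-39789) = -13263)
S = 4680 (S = (13*(-15))*(-24) = -195*(-24) = 4680)
a = 32693/9261 (a = -32693/((-21)³) = -32693/(-9261) = -32693*(-1/9261) = 32693/9261 ≈ 3.5302)
(L + S)/a = (-13263 + 4680)/(32693/9261) = -8583*9261/32693 = -79487163/32693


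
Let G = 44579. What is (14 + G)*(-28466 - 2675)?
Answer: -1388670613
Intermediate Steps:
(14 + G)*(-28466 - 2675) = (14 + 44579)*(-28466 - 2675) = 44593*(-31141) = -1388670613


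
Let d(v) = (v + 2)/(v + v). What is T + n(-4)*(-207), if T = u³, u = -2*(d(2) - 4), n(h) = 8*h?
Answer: 6840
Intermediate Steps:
d(v) = (2 + v)/(2*v) (d(v) = (2 + v)/((2*v)) = (2 + v)*(1/(2*v)) = (2 + v)/(2*v))
u = 6 (u = -2*((½)*(2 + 2)/2 - 4) = -2*((½)*(½)*4 - 4) = -2*(1 - 4) = -2*(-3) = 6)
T = 216 (T = 6³ = 216)
T + n(-4)*(-207) = 216 + (8*(-4))*(-207) = 216 - 32*(-207) = 216 + 6624 = 6840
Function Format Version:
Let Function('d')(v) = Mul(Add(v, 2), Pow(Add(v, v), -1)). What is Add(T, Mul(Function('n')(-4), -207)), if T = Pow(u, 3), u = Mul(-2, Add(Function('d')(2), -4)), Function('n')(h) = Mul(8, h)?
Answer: 6840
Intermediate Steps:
Function('d')(v) = Mul(Rational(1, 2), Pow(v, -1), Add(2, v)) (Function('d')(v) = Mul(Add(2, v), Pow(Mul(2, v), -1)) = Mul(Add(2, v), Mul(Rational(1, 2), Pow(v, -1))) = Mul(Rational(1, 2), Pow(v, -1), Add(2, v)))
u = 6 (u = Mul(-2, Add(Mul(Rational(1, 2), Pow(2, -1), Add(2, 2)), -4)) = Mul(-2, Add(Mul(Rational(1, 2), Rational(1, 2), 4), -4)) = Mul(-2, Add(1, -4)) = Mul(-2, -3) = 6)
T = 216 (T = Pow(6, 3) = 216)
Add(T, Mul(Function('n')(-4), -207)) = Add(216, Mul(Mul(8, -4), -207)) = Add(216, Mul(-32, -207)) = Add(216, 6624) = 6840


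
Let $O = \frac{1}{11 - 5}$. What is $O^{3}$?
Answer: $\frac{1}{216} \approx 0.0046296$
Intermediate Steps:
$O = \frac{1}{6} \approx 0.16667$
$O^{3} = \left(\frac{1}{6}\right)^{3} = \frac{1}{216}$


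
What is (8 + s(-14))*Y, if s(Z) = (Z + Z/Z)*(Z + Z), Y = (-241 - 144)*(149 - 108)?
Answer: -5872020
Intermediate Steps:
Y = -15785 (Y = -385*41 = -15785)
s(Z) = 2*Z*(1 + Z) (s(Z) = (Z + 1)*(2*Z) = (1 + Z)*(2*Z) = 2*Z*(1 + Z))
(8 + s(-14))*Y = (8 + 2*(-14)*(1 - 14))*(-15785) = (8 + 2*(-14)*(-13))*(-15785) = (8 + 364)*(-15785) = 372*(-15785) = -5872020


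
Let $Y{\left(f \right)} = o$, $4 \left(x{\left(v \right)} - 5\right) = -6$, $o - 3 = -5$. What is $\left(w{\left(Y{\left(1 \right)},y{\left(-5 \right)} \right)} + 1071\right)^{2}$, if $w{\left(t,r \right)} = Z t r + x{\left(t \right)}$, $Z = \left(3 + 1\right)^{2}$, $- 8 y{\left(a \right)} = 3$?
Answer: $\frac{4721929}{4} \approx 1.1805 \cdot 10^{6}$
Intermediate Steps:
$o = -2$ ($o = 3 - 5 = -2$)
$x{\left(v \right)} = \frac{7}{2}$ ($x{\left(v \right)} = 5 + \frac{1}{4} \left(-6\right) = 5 - \frac{3}{2} = \frac{7}{2}$)
$y{\left(a \right)} = - \frac{3}{8}$ ($y{\left(a \right)} = \left(- \frac{1}{8}\right) 3 = - \frac{3}{8}$)
$Y{\left(f \right)} = -2$
$Z = 16$ ($Z = 4^{2} = 16$)
$w{\left(t,r \right)} = \frac{7}{2} + 16 r t$ ($w{\left(t,r \right)} = 16 t r + \frac{7}{2} = 16 r t + \frac{7}{2} = \frac{7}{2} + 16 r t$)
$\left(w{\left(Y{\left(1 \right)},y{\left(-5 \right)} \right)} + 1071\right)^{2} = \left(\left(\frac{7}{2} + 16 \left(- \frac{3}{8}\right) \left(-2\right)\right) + 1071\right)^{2} = \left(\left(\frac{7}{2} + 12\right) + 1071\right)^{2} = \left(\frac{31}{2} + 1071\right)^{2} = \left(\frac{2173}{2}\right)^{2} = \frac{4721929}{4}$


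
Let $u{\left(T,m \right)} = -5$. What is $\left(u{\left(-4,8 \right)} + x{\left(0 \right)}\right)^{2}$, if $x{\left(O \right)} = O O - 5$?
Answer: $100$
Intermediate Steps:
$x{\left(O \right)} = -5 + O^{2}$ ($x{\left(O \right)} = O^{2} - 5 = -5 + O^{2}$)
$\left(u{\left(-4,8 \right)} + x{\left(0 \right)}\right)^{2} = \left(-5 - \left(5 - 0^{2}\right)\right)^{2} = \left(-5 + \left(-5 + 0\right)\right)^{2} = \left(-5 - 5\right)^{2} = \left(-10\right)^{2} = 100$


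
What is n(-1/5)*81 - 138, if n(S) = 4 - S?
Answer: 1011/5 ≈ 202.20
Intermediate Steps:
n(-1/5)*81 - 138 = (4 - (-1)/5)*81 - 138 = (4 - 1*(-1/5))*81 - 138 = (4 + 1/5)*81 - 138 = (21/5)*81 - 138 = 1701/5 - 138 = 1011/5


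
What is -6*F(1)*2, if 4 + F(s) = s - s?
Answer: 48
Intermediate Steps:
F(s) = -4 (F(s) = -4 + (s - s) = -4 + 0 = -4)
-6*F(1)*2 = -6*(-4)*2 = 24*2 = 48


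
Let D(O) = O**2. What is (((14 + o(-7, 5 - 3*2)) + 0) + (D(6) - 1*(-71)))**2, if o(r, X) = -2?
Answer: 14161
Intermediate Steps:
(((14 + o(-7, 5 - 3*2)) + 0) + (D(6) - 1*(-71)))**2 = (((14 - 2) + 0) + (6**2 - 1*(-71)))**2 = ((12 + 0) + (36 + 71))**2 = (12 + 107)**2 = 119**2 = 14161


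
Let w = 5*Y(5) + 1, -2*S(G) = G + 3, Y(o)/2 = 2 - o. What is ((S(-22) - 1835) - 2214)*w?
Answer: 234291/2 ≈ 1.1715e+5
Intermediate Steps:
Y(o) = 4 - 2*o (Y(o) = 2*(2 - o) = 4 - 2*o)
S(G) = -3/2 - G/2 (S(G) = -(G + 3)/2 = -(3 + G)/2 = -3/2 - G/2)
w = -29 (w = 5*(4 - 2*5) + 1 = 5*(4 - 10) + 1 = 5*(-6) + 1 = -30 + 1 = -29)
((S(-22) - 1835) - 2214)*w = (((-3/2 - ½*(-22)) - 1835) - 2214)*(-29) = (((-3/2 + 11) - 1835) - 2214)*(-29) = ((19/2 - 1835) - 2214)*(-29) = (-3651/2 - 2214)*(-29) = -8079/2*(-29) = 234291/2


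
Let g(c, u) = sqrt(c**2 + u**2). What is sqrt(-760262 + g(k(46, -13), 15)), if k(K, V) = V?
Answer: sqrt(-760262 + sqrt(394)) ≈ 871.92*I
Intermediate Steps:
sqrt(-760262 + g(k(46, -13), 15)) = sqrt(-760262 + sqrt((-13)**2 + 15**2)) = sqrt(-760262 + sqrt(169 + 225)) = sqrt(-760262 + sqrt(394))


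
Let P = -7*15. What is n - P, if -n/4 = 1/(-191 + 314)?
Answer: 12911/123 ≈ 104.97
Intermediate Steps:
n = -4/123 (n = -4/(-191 + 314) = -4/123 ≈ -0.032520)
P = -105
n - P = -4/123 - 1*(-105) = -4/123 + 105 = 12911/123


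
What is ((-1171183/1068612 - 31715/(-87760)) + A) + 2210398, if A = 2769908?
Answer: 23352997301534011/4689069456 ≈ 4.9803e+6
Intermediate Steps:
((-1171183/1068612 - 31715/(-87760)) + A) + 2210398 = ((-1171183/1068612 - 31715/(-87760)) + 2769908) + 2210398 = ((-1171183*1/1068612 - 31715*(-1/87760)) + 2769908) + 2210398 = ((-1171183/1068612 + 6343/17552) + 2769908) + 2210398 = (-3444599525/4689069456 + 2769908) + 2210398 = 12988287554130523/4689069456 + 2210398 = 23352997301534011/4689069456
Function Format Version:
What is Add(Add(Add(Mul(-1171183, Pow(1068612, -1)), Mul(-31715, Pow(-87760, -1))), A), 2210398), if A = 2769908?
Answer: Rational(23352997301534011, 4689069456) ≈ 4.9803e+6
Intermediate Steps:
Add(Add(Add(Mul(-1171183, Pow(1068612, -1)), Mul(-31715, Pow(-87760, -1))), A), 2210398) = Add(Add(Add(Mul(-1171183, Pow(1068612, -1)), Mul(-31715, Pow(-87760, -1))), 2769908), 2210398) = Add(Add(Add(Mul(-1171183, Rational(1, 1068612)), Mul(-31715, Rational(-1, 87760))), 2769908), 2210398) = Add(Add(Add(Rational(-1171183, 1068612), Rational(6343, 17552)), 2769908), 2210398) = Add(Add(Rational(-3444599525, 4689069456), 2769908), 2210398) = Add(Rational(12988287554130523, 4689069456), 2210398) = Rational(23352997301534011, 4689069456)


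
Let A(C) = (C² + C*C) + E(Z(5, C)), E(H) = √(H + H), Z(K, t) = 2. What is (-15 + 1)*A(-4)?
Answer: -476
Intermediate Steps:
E(H) = √2*√H (E(H) = √(2*H) = √2*√H)
A(C) = 2 + 2*C² (A(C) = (C² + C*C) + √2*√2 = (C² + C²) + 2 = 2*C² + 2 = 2 + 2*C²)
(-15 + 1)*A(-4) = (-15 + 1)*(2 + 2*(-4)²) = -14*(2 + 2*16) = -14*(2 + 32) = -14*34 = -476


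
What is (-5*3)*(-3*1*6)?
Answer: 270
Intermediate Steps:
(-5*3)*(-3*1*6) = -(-45)*6 = -15*(-18) = 270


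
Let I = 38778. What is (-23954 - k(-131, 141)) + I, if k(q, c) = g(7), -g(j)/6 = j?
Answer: 14866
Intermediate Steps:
g(j) = -6*j
k(q, c) = -42 (k(q, c) = -6*7 = -42)
(-23954 - k(-131, 141)) + I = (-23954 - 1*(-42)) + 38778 = (-23954 + 42) + 38778 = -23912 + 38778 = 14866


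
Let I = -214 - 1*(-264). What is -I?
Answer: -50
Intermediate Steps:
I = 50 (I = -214 + 264 = 50)
-I = -1*50 = -50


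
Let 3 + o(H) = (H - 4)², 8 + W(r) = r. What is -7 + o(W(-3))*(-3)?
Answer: -673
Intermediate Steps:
W(r) = -8 + r
o(H) = -3 + (-4 + H)² (o(H) = -3 + (H - 4)² = -3 + (-4 + H)²)
-7 + o(W(-3))*(-3) = -7 + (-3 + (-4 + (-8 - 3))²)*(-3) = -7 + (-3 + (-4 - 11)²)*(-3) = -7 + (-3 + (-15)²)*(-3) = -7 + (-3 + 225)*(-3) = -7 + 222*(-3) = -7 - 666 = -673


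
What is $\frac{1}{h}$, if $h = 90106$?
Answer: $\frac{1}{90106} \approx 1.1098 \cdot 10^{-5}$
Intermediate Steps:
$\frac{1}{h} = \frac{1}{90106}$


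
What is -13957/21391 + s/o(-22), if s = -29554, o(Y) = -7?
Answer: 90298845/21391 ≈ 4221.3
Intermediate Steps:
-13957/21391 + s/o(-22) = -13957/21391 - 29554/(-7) = -13957*1/21391 - 29554*(-1/7) = -13957/21391 + 4222 = 90298845/21391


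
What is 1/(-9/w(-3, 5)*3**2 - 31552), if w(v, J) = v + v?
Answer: -2/63077 ≈ -3.1707e-5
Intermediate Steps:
w(v, J) = 2*v
1/(-9/w(-3, 5)*3**2 - 31552) = 1/(-9/(2*(-3))*3**2 - 31552) = 1/(-9/(-6)*9 - 31552) = 1/(-9*(-1/6)*9 - 31552) = 1/((3/2)*9 - 31552) = 1/(27/2 - 31552) = 1/(-63077/2) = -2/63077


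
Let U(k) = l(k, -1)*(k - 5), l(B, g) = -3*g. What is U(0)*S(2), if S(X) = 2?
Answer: -30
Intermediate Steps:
U(k) = -15 + 3*k (U(k) = (-3*(-1))*(k - 5) = 3*(-5 + k) = -15 + 3*k)
U(0)*S(2) = (-15 + 3*0)*2 = (-15 + 0)*2 = -15*2 = -30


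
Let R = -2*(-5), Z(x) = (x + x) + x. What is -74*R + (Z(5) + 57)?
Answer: -668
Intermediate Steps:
Z(x) = 3*x (Z(x) = 2*x + x = 3*x)
R = 10
-74*R + (Z(5) + 57) = -74*10 + (3*5 + 57) = -740 + (15 + 57) = -740 + 72 = -668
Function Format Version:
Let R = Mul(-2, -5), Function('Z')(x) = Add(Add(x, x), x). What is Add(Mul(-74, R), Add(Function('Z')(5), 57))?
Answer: -668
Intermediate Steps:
Function('Z')(x) = Mul(3, x) (Function('Z')(x) = Add(Mul(2, x), x) = Mul(3, x))
R = 10
Add(Mul(-74, R), Add(Function('Z')(5), 57)) = Add(Mul(-74, 10), Add(Mul(3, 5), 57)) = Add(-740, Add(15, 57)) = Add(-740, 72) = -668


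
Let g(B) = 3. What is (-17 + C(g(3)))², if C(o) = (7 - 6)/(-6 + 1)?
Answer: 7396/25 ≈ 295.84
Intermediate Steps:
C(o) = -⅕ (C(o) = 1/(-5) = 1*(-⅕) = -⅕)
(-17 + C(g(3)))² = (-17 - ⅕)² = (-86/5)² = 7396/25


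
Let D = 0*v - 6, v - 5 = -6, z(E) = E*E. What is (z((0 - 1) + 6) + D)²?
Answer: 361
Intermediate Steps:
z(E) = E²
v = -1 (v = 5 - 6 = -1)
D = -6 (D = 0*(-1) - 6 = 0 - 6 = -6)
(z((0 - 1) + 6) + D)² = (((0 - 1) + 6)² - 6)² = ((-1 + 6)² - 6)² = (5² - 6)² = (25 - 6)² = 19² = 361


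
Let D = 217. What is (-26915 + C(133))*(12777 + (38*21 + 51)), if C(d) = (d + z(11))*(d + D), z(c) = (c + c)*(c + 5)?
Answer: 1946269710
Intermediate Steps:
z(c) = 2*c*(5 + c) (z(c) = (2*c)*(5 + c) = 2*c*(5 + c))
C(d) = (217 + d)*(352 + d) (C(d) = (d + 2*11*(5 + 11))*(d + 217) = (d + 2*11*16)*(217 + d) = (d + 352)*(217 + d) = (352 + d)*(217 + d) = (217 + d)*(352 + d))
(-26915 + C(133))*(12777 + (38*21 + 51)) = (-26915 + (76384 + 133**2 + 569*133))*(12777 + (38*21 + 51)) = (-26915 + (76384 + 17689 + 75677))*(12777 + (798 + 51)) = (-26915 + 169750)*(12777 + 849) = 142835*13626 = 1946269710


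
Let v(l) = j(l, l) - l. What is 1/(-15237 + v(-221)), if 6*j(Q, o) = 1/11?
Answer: -66/991055 ≈ -6.6596e-5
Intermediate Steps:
j(Q, o) = 1/66 (j(Q, o) = (1/6)/11 = (1/6)*(1/11) = 1/66)
v(l) = 1/66 - l
1/(-15237 + v(-221)) = 1/(-15237 + (1/66 - 1*(-221))) = 1/(-15237 + (1/66 + 221)) = 1/(-15237 + 14587/66) = 1/(-991055/66) = -66/991055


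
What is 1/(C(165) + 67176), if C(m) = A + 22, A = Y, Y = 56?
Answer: 1/67254 ≈ 1.4869e-5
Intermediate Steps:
A = 56
C(m) = 78 (C(m) = 56 + 22 = 78)
1/(C(165) + 67176) = 1/(78 + 67176) = 1/67254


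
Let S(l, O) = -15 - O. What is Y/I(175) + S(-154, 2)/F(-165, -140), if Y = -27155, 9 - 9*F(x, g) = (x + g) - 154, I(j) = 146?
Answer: -707271/3796 ≈ -186.32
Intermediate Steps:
F(x, g) = 163/9 - g/9 - x/9 (F(x, g) = 1 - ((x + g) - 154)/9 = 1 - ((g + x) - 154)/9 = 1 - (-154 + g + x)/9 = 1 + (154/9 - g/9 - x/9) = 163/9 - g/9 - x/9)
Y/I(175) + S(-154, 2)/F(-165, -140) = -27155/146 + (-15 - 1*2)/(163/9 - ⅑*(-140) - ⅑*(-165)) = -27155*1/146 + (-15 - 2)/(163/9 + 140/9 + 55/3) = -27155/146 - 17/52 = -707271/3796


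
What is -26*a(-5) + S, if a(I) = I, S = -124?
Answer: 6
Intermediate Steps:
-26*a(-5) + S = -26*(-5) - 124 = 130 - 124 = 6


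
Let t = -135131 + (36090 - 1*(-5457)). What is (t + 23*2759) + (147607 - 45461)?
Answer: 72019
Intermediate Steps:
t = -93584 (t = -135131 + (36090 + 5457) = -135131 + 41547 = -93584)
(t + 23*2759) + (147607 - 45461) = (-93584 + 23*2759) + (147607 - 45461) = (-93584 + 63457) + 102146 = -30127 + 102146 = 72019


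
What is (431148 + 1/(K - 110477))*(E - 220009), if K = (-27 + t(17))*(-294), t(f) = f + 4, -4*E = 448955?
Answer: -62291658820534293/434852 ≈ -1.4325e+11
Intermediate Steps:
E = -448955/4 (E = -¼*448955 = -448955/4 ≈ -1.1224e+5)
t(f) = 4 + f
K = 1764 (K = (-27 + (4 + 17))*(-294) = (-27 + 21)*(-294) = -6*(-294) = 1764)
(431148 + 1/(K - 110477))*(E - 220009) = (431148 + 1/(1764 - 110477))*(-448955/4 - 220009) = (431148 + 1/(-108713))*(-1328991/4) = (431148 - 1/108713)*(-1328991/4) = (46871392523/108713)*(-1328991/4) = -62291658820534293/434852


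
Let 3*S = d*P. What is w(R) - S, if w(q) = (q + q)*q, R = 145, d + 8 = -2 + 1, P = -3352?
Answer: 31994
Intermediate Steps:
d = -9 (d = -8 + (-2 + 1) = -8 - 1 = -9)
S = 10056 (S = (-9*(-3352))/3 = (⅓)*30168 = 10056)
w(q) = 2*q² (w(q) = (2*q)*q = 2*q²)
w(R) - S = 2*145² - 1*10056 = 2*21025 - 10056 = 42050 - 10056 = 31994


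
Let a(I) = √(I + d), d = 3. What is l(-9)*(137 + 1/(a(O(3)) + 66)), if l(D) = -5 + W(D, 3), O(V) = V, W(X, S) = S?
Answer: -198672/725 + √6/2175 ≈ -274.03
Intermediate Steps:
a(I) = √(3 + I) (a(I) = √(I + 3) = √(3 + I))
l(D) = -2 (l(D) = -5 + 3 = -2)
l(-9)*(137 + 1/(a(O(3)) + 66)) = -2*(137 + 1/(√(3 + 3) + 66)) = -2*(137 + 1/(√6 + 66)) = -2*(137 + 1/(66 + √6)) = -274 - 2/(66 + √6)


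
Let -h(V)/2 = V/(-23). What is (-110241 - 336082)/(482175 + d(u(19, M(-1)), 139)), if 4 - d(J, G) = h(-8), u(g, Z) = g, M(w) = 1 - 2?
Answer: -10265429/11090133 ≈ -0.92564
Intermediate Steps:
M(w) = -1
h(V) = 2*V/23 (h(V) = -2*V/(-23) = -2*V*(-1)/23 = -(-2)*V/23 = 2*V/23)
d(J, G) = 108/23 (d(J, G) = 4 - 2*(-8)/23 = 4 - 1*(-16/23) = 4 + 16/23 = 108/23)
(-110241 - 336082)/(482175 + d(u(19, M(-1)), 139)) = (-110241 - 336082)/(482175 + 108/23) = -446323/11090133/23 = -446323*23/11090133 = -10265429/11090133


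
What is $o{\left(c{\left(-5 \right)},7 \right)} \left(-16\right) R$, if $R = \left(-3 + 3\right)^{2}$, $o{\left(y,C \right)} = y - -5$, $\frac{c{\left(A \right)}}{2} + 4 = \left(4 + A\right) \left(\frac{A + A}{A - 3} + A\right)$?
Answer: $0$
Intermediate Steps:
$c{\left(A \right)} = -8 + 2 \left(4 + A\right) \left(A + \frac{2 A}{-3 + A}\right)$ ($c{\left(A \right)} = -8 + 2 \left(4 + A\right) \left(\frac{A + A}{A - 3} + A\right) = -8 + 2 \left(4 + A\right) \left(\frac{2 A}{-3 + A} + A\right) = -8 + 2 \left(4 + A\right) \left(A + \frac{2 A}{-3 + A}\right)$)
$o{\left(y,C \right)} = 5 + y$ ($o{\left(y,C \right)} = y + 5 = 5 + y$)
$R = 0$ ($R = 0^{2} = 0$)
$o{\left(c{\left(-5 \right)},7 \right)} \left(-16\right) R = \left(5 + \frac{2 \left(12 + \left(-5\right)^{3} - -40 + 3 \left(-5\right)^{2}\right)}{-3 - 5}\right) \left(-16\right) 0 = \left(5 + \frac{2 \left(12 - 125 + 40 + 3 \cdot 25\right)}{-8}\right) \left(-16\right) 0 = \left(5 + 2 \left(- \frac{1}{8}\right) \left(12 - 125 + 40 + 75\right)\right) \left(-16\right) 0 = \left(5 + 2 \left(- \frac{1}{8}\right) 2\right) \left(-16\right) 0 = \left(5 - \frac{1}{2}\right) \left(-16\right) 0 = \frac{9}{2} \left(-16\right) 0 = \left(-72\right) 0 = 0$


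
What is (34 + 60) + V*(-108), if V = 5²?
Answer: -2606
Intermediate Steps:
V = 25
(34 + 60) + V*(-108) = (34 + 60) + 25*(-108) = 94 - 2700 = -2606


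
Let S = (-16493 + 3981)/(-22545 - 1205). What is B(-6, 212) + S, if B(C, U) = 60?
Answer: 718756/11875 ≈ 60.527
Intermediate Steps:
S = 6256/11875 (S = -12512/(-23750) = -12512*(-1/23750) = 6256/11875 ≈ 0.52682)
B(-6, 212) + S = 60 + 6256/11875 = 718756/11875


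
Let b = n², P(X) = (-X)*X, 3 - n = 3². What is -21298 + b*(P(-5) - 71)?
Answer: -24754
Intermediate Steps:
n = -6 (n = 3 - 1*3² = 3 - 1*9 = 3 - 9 = -6)
P(X) = -X²
b = 36 (b = (-6)² = 36)
-21298 + b*(P(-5) - 71) = -21298 + 36*(-1*(-5)² - 71) = -21298 + 36*(-1*25 - 71) = -21298 + 36*(-25 - 71) = -21298 + 36*(-96) = -21298 - 3456 = -24754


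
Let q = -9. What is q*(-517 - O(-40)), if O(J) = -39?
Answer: 4302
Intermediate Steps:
q*(-517 - O(-40)) = -9*(-517 - 1*(-39)) = -9*(-517 + 39) = -9*(-478) = 4302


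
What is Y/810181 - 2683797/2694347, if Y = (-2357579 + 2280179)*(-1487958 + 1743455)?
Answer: -53284146701863857/2182908746807 ≈ -24410.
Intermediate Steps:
Y = -19775467800 (Y = -77400*255497 = -19775467800)
Y/810181 - 2683797/2694347 = -19775467800/810181 - 2683797/2694347 = -53284146701863857/2182908746807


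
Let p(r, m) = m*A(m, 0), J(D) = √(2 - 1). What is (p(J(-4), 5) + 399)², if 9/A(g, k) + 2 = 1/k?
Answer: 159201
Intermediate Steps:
A(g, k) = 9/(-2 + 1/k)
J(D) = 1 (J(D) = √1 = 1)
p(r, m) = 0 (p(r, m) = m*(-9*0/(-1 + 2*0)) = m*(-9*0/(-1 + 0)) = m*(-9*0/(-1)) = m*(-9*0*(-1)) = m*0 = 0)
(p(J(-4), 5) + 399)² = (0 + 399)² = 399² = 159201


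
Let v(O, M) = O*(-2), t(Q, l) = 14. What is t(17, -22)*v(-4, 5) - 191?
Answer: -79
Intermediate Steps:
v(O, M) = -2*O
t(17, -22)*v(-4, 5) - 191 = 14*(-2*(-4)) - 191 = 14*8 - 191 = 112 - 191 = -79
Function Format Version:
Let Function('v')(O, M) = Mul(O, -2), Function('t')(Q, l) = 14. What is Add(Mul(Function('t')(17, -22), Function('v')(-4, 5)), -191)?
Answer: -79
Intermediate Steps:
Function('v')(O, M) = Mul(-2, O)
Add(Mul(Function('t')(17, -22), Function('v')(-4, 5)), -191) = Add(Mul(14, Mul(-2, -4)), -191) = Add(Mul(14, 8), -191) = Add(112, -191) = -79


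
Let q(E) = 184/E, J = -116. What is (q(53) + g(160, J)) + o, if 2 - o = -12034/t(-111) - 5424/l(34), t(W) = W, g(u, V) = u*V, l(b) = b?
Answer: -1850544868/100011 ≈ -18503.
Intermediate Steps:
g(u, V) = V*u
o = 100228/1887 (o = 2 - (-12034/(-111) - 5424/34) = 2 - (-12034*(-1/111) - 5424*1/34) = 2 - (12034/111 - 2712/17) = 2 - 1*(-96454/1887) = 2 + 96454/1887 = 100228/1887 ≈ 53.115)
(q(53) + g(160, J)) + o = (184/53 - 116*160) + 100228/1887 = (184*(1/53) - 18560) + 100228/1887 = (184/53 - 18560) + 100228/1887 = -983496/53 + 100228/1887 = -1850544868/100011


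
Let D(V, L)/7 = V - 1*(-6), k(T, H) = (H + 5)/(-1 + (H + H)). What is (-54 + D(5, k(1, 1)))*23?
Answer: 529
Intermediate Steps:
k(T, H) = (5 + H)/(-1 + 2*H)
D(V, L) = 42 + 7*V (D(V, L) = 7*(V - 1*(-6)) = 7*(V + 6) = 7*(6 + V) = 42 + 7*V)
(-54 + D(5, k(1, 1)))*23 = (-54 + (42 + 7*5))*23 = (-54 + (42 + 35))*23 = (-54 + 77)*23 = 23*23 = 529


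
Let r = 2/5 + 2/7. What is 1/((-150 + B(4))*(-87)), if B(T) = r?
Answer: 35/454662 ≈ 7.6980e-5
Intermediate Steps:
r = 24/35 (r = 2*(⅕) + 2*(⅐) = ⅖ + 2/7 = 24/35 ≈ 0.68571)
B(T) = 24/35
1/((-150 + B(4))*(-87)) = 1/((-150 + 24/35)*(-87)) = 1/(-5226/35*(-87)) = 1/(454662/35) = 35/454662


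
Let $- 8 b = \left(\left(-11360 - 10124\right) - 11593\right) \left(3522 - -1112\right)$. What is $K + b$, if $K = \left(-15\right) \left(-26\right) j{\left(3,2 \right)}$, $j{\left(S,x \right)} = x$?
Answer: $\frac{76642529}{4} \approx 1.9161 \cdot 10^{7}$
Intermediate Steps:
$b = \frac{76639409}{4}$ ($b = - \frac{\left(\left(-11360 - 10124\right) - 11593\right) \left(3522 - -1112\right)}{8} = - \frac{\left(-21484 - 11593\right) \left(3522 + \left(-58 + 1170\right)\right)}{8} = - \frac{\left(-33077\right) \left(3522 + 1112\right)}{8} = - \frac{\left(-33077\right) 4634}{8} = \left(- \frac{1}{8}\right) \left(-153278818\right) = \frac{76639409}{4} \approx 1.916 \cdot 10^{7}$)
$K = 780$ ($K = \left(-15\right) \left(-26\right) 2 = 390 \cdot 2 = 780$)
$K + b = 780 + \frac{76639409}{4} = \frac{76642529}{4}$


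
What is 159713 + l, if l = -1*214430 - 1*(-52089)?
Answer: -2628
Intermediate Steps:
l = -162341 (l = -214430 + 52089 = -162341)
159713 + l = 159713 - 162341 = -2628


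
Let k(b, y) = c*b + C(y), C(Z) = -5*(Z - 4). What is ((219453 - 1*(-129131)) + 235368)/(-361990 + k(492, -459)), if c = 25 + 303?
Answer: -583952/198299 ≈ -2.9448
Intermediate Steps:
c = 328
C(Z) = 20 - 5*Z (C(Z) = -5*(-4 + Z) = 20 - 5*Z)
k(b, y) = 20 - 5*y + 328*b (k(b, y) = 328*b + (20 - 5*y) = 20 - 5*y + 328*b)
((219453 - 1*(-129131)) + 235368)/(-361990 + k(492, -459)) = ((219453 - 1*(-129131)) + 235368)/(-361990 + (20 - 5*(-459) + 328*492)) = ((219453 + 129131) + 235368)/(-361990 + (20 + 2295 + 161376)) = (348584 + 235368)/(-361990 + 163691) = 583952/(-198299) = 583952*(-1/198299) = -583952/198299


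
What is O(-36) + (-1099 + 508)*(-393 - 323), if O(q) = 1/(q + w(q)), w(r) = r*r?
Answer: 533176561/1260 ≈ 4.2316e+5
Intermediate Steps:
w(r) = r²
O(q) = 1/(q + q²)
O(-36) + (-1099 + 508)*(-393 - 323) = 1/((-36)*(1 - 36)) + (-1099 + 508)*(-393 - 323) = -1/36/(-35) - 591*(-716) = -1/36*(-1/35) + 423156 = 1/1260 + 423156 = 533176561/1260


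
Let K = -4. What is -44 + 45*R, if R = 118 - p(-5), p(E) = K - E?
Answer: 5221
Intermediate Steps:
p(E) = -4 - E
R = 117 (R = 118 - (-4 - 1*(-5)) = 118 - (-4 + 5) = 118 - 1*1 = 118 - 1 = 117)
-44 + 45*R = -44 + 45*117 = -44 + 5265 = 5221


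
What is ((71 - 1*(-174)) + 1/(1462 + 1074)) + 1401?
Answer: 4174257/2536 ≈ 1646.0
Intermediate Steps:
((71 - 1*(-174)) + 1/(1462 + 1074)) + 1401 = ((71 + 174) + 1/2536) + 1401 = (245 + 1/2536) + 1401 = 621321/2536 + 1401 = 4174257/2536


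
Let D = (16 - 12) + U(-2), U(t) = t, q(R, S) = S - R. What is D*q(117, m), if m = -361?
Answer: -956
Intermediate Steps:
D = 2 (D = (16 - 12) - 2 = 4 - 2 = 2)
D*q(117, m) = 2*(-361 - 1*117) = 2*(-361 - 117) = 2*(-478) = -956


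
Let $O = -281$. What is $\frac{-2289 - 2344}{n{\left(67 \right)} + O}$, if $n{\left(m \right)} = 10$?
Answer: $\frac{4633}{271} \approx 17.096$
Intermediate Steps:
$\frac{-2289 - 2344}{n{\left(67 \right)} + O} = \frac{-2289 - 2344}{10 - 281} = - \frac{4633}{-271} = \left(-4633\right) \left(- \frac{1}{271}\right) = \frac{4633}{271}$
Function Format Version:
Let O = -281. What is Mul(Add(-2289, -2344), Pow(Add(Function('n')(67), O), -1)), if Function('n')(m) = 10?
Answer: Rational(4633, 271) ≈ 17.096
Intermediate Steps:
Mul(Add(-2289, -2344), Pow(Add(Function('n')(67), O), -1)) = Mul(Add(-2289, -2344), Pow(Add(10, -281), -1)) = Mul(-4633, Pow(-271, -1)) = Mul(-4633, Rational(-1, 271)) = Rational(4633, 271)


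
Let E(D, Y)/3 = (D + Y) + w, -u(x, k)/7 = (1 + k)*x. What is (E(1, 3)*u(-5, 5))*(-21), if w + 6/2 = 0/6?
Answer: -13230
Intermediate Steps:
w = -3 (w = -3 + 0/6 = -3 + 0*(⅙) = -3 + 0 = -3)
u(x, k) = -7*x*(1 + k) (u(x, k) = -7*(1 + k)*x = -7*x*(1 + k))
E(D, Y) = -9 + 3*D + 3*Y (E(D, Y) = 3*((D + Y) - 3) = 3*(-3 + D + Y) = -9 + 3*D + 3*Y)
(E(1, 3)*u(-5, 5))*(-21) = ((-9 + 3*1 + 3*3)*(-7*(-5)*(1 + 5)))*(-21) = ((-9 + 3 + 9)*(-7*(-5)*6))*(-21) = (3*210)*(-21) = 630*(-21) = -13230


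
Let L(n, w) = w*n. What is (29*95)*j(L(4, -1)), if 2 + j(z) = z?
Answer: -16530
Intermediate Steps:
L(n, w) = n*w
j(z) = -2 + z
(29*95)*j(L(4, -1)) = (29*95)*(-2 + 4*(-1)) = 2755*(-2 - 4) = 2755*(-6) = -16530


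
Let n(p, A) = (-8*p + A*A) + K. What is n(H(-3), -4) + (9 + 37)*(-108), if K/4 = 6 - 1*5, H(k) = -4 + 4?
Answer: -4948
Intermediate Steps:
H(k) = 0
K = 4 (K = 4*(6 - 1*5) = 4*(6 - 5) = 4*1 = 4)
n(p, A) = 4 + A**2 - 8*p (n(p, A) = (-8*p + A*A) + 4 = (-8*p + A**2) + 4 = (A**2 - 8*p) + 4 = 4 + A**2 - 8*p)
n(H(-3), -4) + (9 + 37)*(-108) = (4 + (-4)**2 - 8*0) + (9 + 37)*(-108) = (4 + 16 + 0) + 46*(-108) = 20 - 4968 = -4948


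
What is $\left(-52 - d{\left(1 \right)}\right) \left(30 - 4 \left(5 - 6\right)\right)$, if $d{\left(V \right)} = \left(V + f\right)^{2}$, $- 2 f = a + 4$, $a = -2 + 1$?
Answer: $- \frac{3553}{2} \approx -1776.5$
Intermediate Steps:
$a = -1$
$f = - \frac{3}{2}$ ($f = - \frac{-1 + 4}{2} = \left(- \frac{1}{2}\right) 3 = - \frac{3}{2} \approx -1.5$)
$d{\left(V \right)} = \left(- \frac{3}{2} + V\right)^{2}$ ($d{\left(V \right)} = \left(V - \frac{3}{2}\right)^{2} = \left(- \frac{3}{2} + V\right)^{2}$)
$\left(-52 - d{\left(1 \right)}\right) \left(30 - 4 \left(5 - 6\right)\right) = \left(-52 - \frac{\left(-3 + 2 \cdot 1\right)^{2}}{4}\right) \left(30 - 4 \left(5 - 6\right)\right) = \left(-52 - \frac{\left(-3 + 2\right)^{2}}{4}\right) \left(30 - -4\right) = \left(-52 - \frac{\left(-1\right)^{2}}{4}\right) \left(30 + 4\right) = \left(-52 - \frac{1}{4} \cdot 1\right) 34 = \left(-52 - \frac{1}{4}\right) 34 = \left(- \frac{209}{4}\right) 34 = - \frac{3553}{2}$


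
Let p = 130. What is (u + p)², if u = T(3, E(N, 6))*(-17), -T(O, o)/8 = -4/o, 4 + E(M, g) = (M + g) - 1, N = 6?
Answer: 133956/49 ≈ 2733.8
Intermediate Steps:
E(M, g) = -5 + M + g (E(M, g) = -4 + ((M + g) - 1) = -4 + (-1 + M + g) = -5 + M + g)
T(O, o) = 32/o (T(O, o) = -(-32)/o = 32/o)
u = -544/7 (u = (32/(-5 + 6 + 6))*(-17) = (32/7)*(-17) = -544/7 ≈ -77.714)
(u + p)² = (-544/7 + 130)² = (366/7)² = 133956/49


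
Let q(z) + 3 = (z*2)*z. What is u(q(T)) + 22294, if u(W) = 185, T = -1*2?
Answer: 22479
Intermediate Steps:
T = -2
q(z) = -3 + 2*z**2 (q(z) = -3 + (z*2)*z = -3 + (2*z)*z = -3 + 2*z**2)
u(q(T)) + 22294 = 185 + 22294 = 22479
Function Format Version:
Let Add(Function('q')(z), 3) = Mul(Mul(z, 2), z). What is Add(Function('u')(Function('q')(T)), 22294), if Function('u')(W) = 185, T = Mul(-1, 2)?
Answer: 22479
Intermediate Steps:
T = -2
Function('q')(z) = Add(-3, Mul(2, Pow(z, 2))) (Function('q')(z) = Add(-3, Mul(Mul(z, 2), z)) = Add(-3, Mul(Mul(2, z), z)) = Add(-3, Mul(2, Pow(z, 2))))
Add(Function('u')(Function('q')(T)), 22294) = Add(185, 22294) = 22479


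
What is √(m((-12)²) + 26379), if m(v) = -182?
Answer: √26197 ≈ 161.85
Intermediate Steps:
√(m((-12)²) + 26379) = √(-182 + 26379) = √26197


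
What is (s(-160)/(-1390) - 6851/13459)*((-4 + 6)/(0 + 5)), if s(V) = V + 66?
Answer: -8257744/46770025 ≈ -0.17656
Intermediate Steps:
s(V) = 66 + V
(s(-160)/(-1390) - 6851/13459)*((-4 + 6)/(0 + 5)) = ((66 - 160)/(-1390) - 6851/13459)*((-4 + 6)/(0 + 5)) = (-94*(-1/1390) - 6851*1/13459)*(2/5) = (47/695 - 6851/13459)*(2*(⅕)) = -4128872/9354005*⅖ = -8257744/46770025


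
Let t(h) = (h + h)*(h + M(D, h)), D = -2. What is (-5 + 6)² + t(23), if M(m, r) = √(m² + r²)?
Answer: 1059 + 46*√533 ≈ 2121.0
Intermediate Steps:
t(h) = 2*h*(h + √(4 + h²)) (t(h) = (h + h)*(h + √((-2)² + h²)) = (2*h)*(h + √(4 + h²)) = 2*h*(h + √(4 + h²)))
(-5 + 6)² + t(23) = (-5 + 6)² + 2*23*(23 + √(4 + 23²)) = 1² + 2*23*(23 + √(4 + 529)) = 1 + 2*23*(23 + √533) = 1 + (1058 + 46*√533) = 1059 + 46*√533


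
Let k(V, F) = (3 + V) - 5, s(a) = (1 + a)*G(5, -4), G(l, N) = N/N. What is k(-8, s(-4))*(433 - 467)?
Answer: 340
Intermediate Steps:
G(l, N) = 1
s(a) = 1 + a (s(a) = (1 + a)*1 = 1 + a)
k(V, F) = -2 + V
k(-8, s(-4))*(433 - 467) = (-2 - 8)*(433 - 467) = -10*(-34) = 340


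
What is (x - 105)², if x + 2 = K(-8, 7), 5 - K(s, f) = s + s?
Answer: 7396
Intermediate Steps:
K(s, f) = 5 - 2*s (K(s, f) = 5 - (s + s) = 5 - 2*s)
x = 19 (x = -2 + (5 - 2*(-8)) = -2 + (5 + 16) = -2 + 21 = 19)
(x - 105)² = (19 - 105)² = (-86)² = 7396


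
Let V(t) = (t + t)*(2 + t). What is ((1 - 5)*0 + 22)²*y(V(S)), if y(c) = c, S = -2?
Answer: 0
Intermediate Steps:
V(t) = 2*t*(2 + t) (V(t) = (2*t)*(2 + t) = 2*t*(2 + t))
((1 - 5)*0 + 22)²*y(V(S)) = ((1 - 5)*0 + 22)²*(2*(-2)*(2 - 2)) = (-4*0 + 22)²*(2*(-2)*0) = (0 + 22)²*0 = 22²*0 = 484*0 = 0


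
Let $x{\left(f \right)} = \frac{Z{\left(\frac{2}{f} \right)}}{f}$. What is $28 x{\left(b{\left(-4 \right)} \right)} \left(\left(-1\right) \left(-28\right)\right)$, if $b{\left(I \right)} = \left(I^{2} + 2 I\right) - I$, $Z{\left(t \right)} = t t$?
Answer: $\frac{49}{27} \approx 1.8148$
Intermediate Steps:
$Z{\left(t \right)} = t^{2}$
$b{\left(I \right)} = I + I^{2}$
$x{\left(f \right)} = \frac{4}{f^{3}}$ ($x{\left(f \right)} = \frac{\left(\frac{2}{f}\right)^{2}}{f} = \frac{4 \frac{1}{f^{2}}}{f} = \frac{4}{f^{3}}$)
$28 x{\left(b{\left(-4 \right)} \right)} \left(\left(-1\right) \left(-28\right)\right) = 28 \frac{4}{\left(-64\right) \left(1 - 4\right)^{3}} \left(\left(-1\right) \left(-28\right)\right) = 28 \cdot \frac{4}{1728} \cdot 28 = 28 \cdot 4 \cdot \frac{1}{1728} \cdot 28 = 28 \cdot \frac{1}{432} \cdot 28 = \frac{7}{108} \cdot 28 = \frac{49}{27}$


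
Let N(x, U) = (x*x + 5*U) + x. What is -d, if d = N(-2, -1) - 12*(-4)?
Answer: -45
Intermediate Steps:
N(x, U) = x + x² + 5*U (N(x, U) = (x² + 5*U) + x = x + x² + 5*U)
d = 45 (d = (-2 + (-2)² + 5*(-1)) - 12*(-4) = (-2 + 4 - 5) + 48 = -3 + 48 = 45)
-d = -1*45 = -45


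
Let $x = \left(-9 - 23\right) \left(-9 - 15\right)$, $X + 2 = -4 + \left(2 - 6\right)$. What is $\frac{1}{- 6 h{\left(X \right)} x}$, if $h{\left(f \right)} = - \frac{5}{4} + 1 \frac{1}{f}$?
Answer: $\frac{5}{31104} \approx 0.00016075$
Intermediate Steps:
$X = -10$ ($X = -2 + \left(-4 + \left(2 - 6\right)\right) = -2 - 8 = -10$)
$h{\left(f \right)} = - \frac{5}{4} + \frac{1}{f}$ ($h{\left(f \right)} = \left(-5\right) \frac{1}{4} + \frac{1}{f} = - \frac{5}{4} + \frac{1}{f}$)
$x = 768$ ($x = \left(-32\right) \left(-24\right) = 768$)
$\frac{1}{- 6 h{\left(X \right)} x} = \frac{1}{- 6 \left(- \frac{5}{4} + \frac{1}{-10}\right) 768} = \frac{1}{- 6 \left(- \frac{5}{4} - \frac{1}{10}\right) 768} = \frac{1}{\left(-6\right) \left(- \frac{27}{20}\right) 768} = \frac{1}{\frac{81}{10} \cdot 768} = \frac{1}{\frac{31104}{5}} = \frac{5}{31104}$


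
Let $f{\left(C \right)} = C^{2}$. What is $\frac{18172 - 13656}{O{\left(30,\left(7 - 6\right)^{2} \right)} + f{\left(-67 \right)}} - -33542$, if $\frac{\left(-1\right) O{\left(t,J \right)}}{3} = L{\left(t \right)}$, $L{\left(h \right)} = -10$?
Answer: $\frac{151580814}{4519} \approx 33543.0$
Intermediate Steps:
$O{\left(t,J \right)} = 30$ ($O{\left(t,J \right)} = \left(-3\right) \left(-10\right) = 30$)
$\frac{18172 - 13656}{O{\left(30,\left(7 - 6\right)^{2} \right)} + f{\left(-67 \right)}} - -33542 = \frac{18172 - 13656}{30 + \left(-67\right)^{2}} - -33542 = \frac{4516}{30 + 4489} + 33542 = \frac{4516}{4519} + 33542 = \frac{151580814}{4519}$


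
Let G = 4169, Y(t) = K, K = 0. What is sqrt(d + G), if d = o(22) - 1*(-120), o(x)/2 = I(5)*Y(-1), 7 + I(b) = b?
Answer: sqrt(4289) ≈ 65.490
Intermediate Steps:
Y(t) = 0
I(b) = -7 + b
o(x) = 0 (o(x) = 2*((-7 + 5)*0) = 2*(-2*0) = 2*0 = 0)
d = 120 (d = 0 - 1*(-120) = 0 + 120 = 120)
sqrt(d + G) = sqrt(120 + 4169) = sqrt(4289)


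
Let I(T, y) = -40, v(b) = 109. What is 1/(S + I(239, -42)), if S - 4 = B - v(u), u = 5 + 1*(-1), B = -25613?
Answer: -1/25758 ≈ -3.8823e-5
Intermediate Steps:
u = 4 (u = 5 - 1 = 4)
S = -25718 (S = 4 + (-25613 - 1*109) = 4 + (-25613 - 109) = 4 - 25722 = -25718)
1/(S + I(239, -42)) = 1/(-25718 - 40) = 1/(-25758) = -1/25758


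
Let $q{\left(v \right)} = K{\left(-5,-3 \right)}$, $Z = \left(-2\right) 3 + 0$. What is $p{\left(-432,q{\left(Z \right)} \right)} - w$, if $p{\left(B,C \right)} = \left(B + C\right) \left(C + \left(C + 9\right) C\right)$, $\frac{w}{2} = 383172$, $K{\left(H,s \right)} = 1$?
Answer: $-771085$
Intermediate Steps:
$Z = -6$ ($Z = -6 + 0 = -6$)
$q{\left(v \right)} = 1$
$w = 766344$ ($w = 2 \cdot 383172 = 766344$)
$p{\left(B,C \right)} = \left(B + C\right) \left(C + C \left(9 + C\right)\right)$ ($p{\left(B,C \right)} = \left(B + C\right) \left(C + \left(9 + C\right) C\right) = \left(B + C\right) \left(C + C \left(9 + C\right)\right)$)
$p{\left(-432,q{\left(Z \right)} \right)} - w = 1 \left(1^{2} + 10 \left(-432\right) + 10 \cdot 1 - 432\right) - 766344 = 1 \left(1 - 4320 + 10 - 432\right) - 766344 = 1 \left(-4741\right) - 766344 = -4741 - 766344 = -771085$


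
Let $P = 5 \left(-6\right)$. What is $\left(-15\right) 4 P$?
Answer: $1800$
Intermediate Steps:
$P = -30$
$\left(-15\right) 4 P = \left(-15\right) 4 \left(-30\right) = \left(-60\right) \left(-30\right) = 1800$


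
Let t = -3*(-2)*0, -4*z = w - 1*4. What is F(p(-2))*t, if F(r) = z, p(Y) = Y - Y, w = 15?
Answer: 0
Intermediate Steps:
p(Y) = 0
z = -11/4 (z = -(15 - 1*4)/4 = -(15 - 4)/4 = -¼*11 = -11/4 ≈ -2.7500)
F(r) = -11/4
t = 0 (t = 6*0 = 0)
F(p(-2))*t = -11/4*0 = 0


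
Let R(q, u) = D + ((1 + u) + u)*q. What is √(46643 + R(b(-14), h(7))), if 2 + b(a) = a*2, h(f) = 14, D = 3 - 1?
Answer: 5*√1831 ≈ 213.95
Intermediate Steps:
D = 2
b(a) = -2 + 2*a (b(a) = -2 + a*2 = -2 + 2*a)
R(q, u) = 2 + q*(1 + 2*u) (R(q, u) = 2 + ((1 + u) + u)*q = 2 + (1 + 2*u)*q = 2 + q*(1 + 2*u))
√(46643 + R(b(-14), h(7))) = √(46643 + (2 + (-2 + 2*(-14)) + 2*(-2 + 2*(-14))*14)) = √(46643 + (2 + (-2 - 28) + 2*(-2 - 28)*14)) = √(46643 + (2 - 30 + 2*(-30)*14)) = √(46643 + (2 - 30 - 840)) = √(46643 - 868) = √45775 = 5*√1831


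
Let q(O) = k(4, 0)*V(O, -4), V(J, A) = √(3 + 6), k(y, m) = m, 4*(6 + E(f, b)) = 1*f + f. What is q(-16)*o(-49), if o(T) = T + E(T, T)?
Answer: 0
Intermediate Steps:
E(f, b) = -6 + f/2 (E(f, b) = -6 + (1*f + f)/4 = -6 + (f + f)/4 = -6 + (2*f)/4 = -6 + f/2)
V(J, A) = 3 (V(J, A) = √9 = 3)
o(T) = -6 + 3*T/2 (o(T) = T + (-6 + T/2) = -6 + 3*T/2)
q(O) = 0 (q(O) = 0*3 = 0)
q(-16)*o(-49) = 0*(-6 + (3/2)*(-49)) = 0*(-6 - 147/2) = 0*(-159/2) = 0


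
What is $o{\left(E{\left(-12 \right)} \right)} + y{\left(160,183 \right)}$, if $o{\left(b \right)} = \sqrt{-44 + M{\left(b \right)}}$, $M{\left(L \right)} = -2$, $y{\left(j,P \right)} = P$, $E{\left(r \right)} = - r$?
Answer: $183 + i \sqrt{46} \approx 183.0 + 6.7823 i$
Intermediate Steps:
$o{\left(b \right)} = i \sqrt{46}$ ($o{\left(b \right)} = \sqrt{-44 - 2} = \sqrt{-46} = i \sqrt{46}$)
$o{\left(E{\left(-12 \right)} \right)} + y{\left(160,183 \right)} = i \sqrt{46} + 183 = 183 + i \sqrt{46}$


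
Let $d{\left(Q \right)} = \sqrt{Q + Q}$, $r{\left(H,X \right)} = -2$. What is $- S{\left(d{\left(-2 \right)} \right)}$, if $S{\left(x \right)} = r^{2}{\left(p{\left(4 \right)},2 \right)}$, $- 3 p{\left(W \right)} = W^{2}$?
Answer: $-4$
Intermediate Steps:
$p{\left(W \right)} = - \frac{W^{2}}{3}$
$d{\left(Q \right)} = \sqrt{2} \sqrt{Q}$ ($d{\left(Q \right)} = \sqrt{2 Q} = \sqrt{2} \sqrt{Q}$)
$S{\left(x \right)} = 4$ ($S{\left(x \right)} = \left(-2\right)^{2} = 4$)
$- S{\left(d{\left(-2 \right)} \right)} = \left(-1\right) 4 = -4$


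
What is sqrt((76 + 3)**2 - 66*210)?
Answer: I*sqrt(7619) ≈ 87.287*I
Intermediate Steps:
sqrt((76 + 3)**2 - 66*210) = sqrt(79**2 - 13860) = sqrt(6241 - 13860) = sqrt(-7619) = I*sqrt(7619)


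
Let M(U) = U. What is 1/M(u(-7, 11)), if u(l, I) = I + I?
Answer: 1/22 ≈ 0.045455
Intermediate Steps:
u(l, I) = 2*I
1/M(u(-7, 11)) = 1/(2*11) = 1/22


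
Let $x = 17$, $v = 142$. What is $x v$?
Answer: $2414$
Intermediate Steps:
$x v = 17 \cdot 142 = 2414$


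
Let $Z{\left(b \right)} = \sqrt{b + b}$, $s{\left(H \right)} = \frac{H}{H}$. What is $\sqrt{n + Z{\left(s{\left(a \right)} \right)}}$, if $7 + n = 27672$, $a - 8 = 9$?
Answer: $\sqrt{27665 + \sqrt{2}} \approx 166.33$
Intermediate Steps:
$a = 17$ ($a = 8 + 9 = 17$)
$n = 27665$ ($n = -7 + 27672 = 27665$)
$s{\left(H \right)} = 1$
$Z{\left(b \right)} = \sqrt{2} \sqrt{b}$ ($Z{\left(b \right)} = \sqrt{2 b} = \sqrt{2} \sqrt{b}$)
$\sqrt{n + Z{\left(s{\left(a \right)} \right)}} = \sqrt{27665 + \sqrt{2} \sqrt{1}} = \sqrt{27665 + \sqrt{2} \cdot 1} = \sqrt{27665 + \sqrt{2}}$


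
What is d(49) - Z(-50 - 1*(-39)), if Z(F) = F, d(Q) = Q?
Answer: 60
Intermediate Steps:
d(49) - Z(-50 - 1*(-39)) = 49 - (-50 - 1*(-39)) = 49 - (-50 + 39) = 49 - 1*(-11) = 49 + 11 = 60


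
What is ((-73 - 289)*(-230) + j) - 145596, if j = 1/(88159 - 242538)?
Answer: -9623369345/154379 ≈ -62336.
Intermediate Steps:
j = -1/154379 (j = 1/(-154379) = -1/154379 ≈ -6.4776e-6)
((-73 - 289)*(-230) + j) - 145596 = ((-73 - 289)*(-230) - 1/154379) - 145596 = (-362*(-230) - 1/154379) - 145596 = (83260 - 1/154379) - 145596 = 12853595539/154379 - 145596 = -9623369345/154379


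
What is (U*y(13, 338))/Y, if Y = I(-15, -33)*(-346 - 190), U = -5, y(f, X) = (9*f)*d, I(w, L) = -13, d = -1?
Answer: 45/536 ≈ 0.083955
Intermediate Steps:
y(f, X) = -9*f (y(f, X) = (9*f)*(-1) = -9*f)
Y = 6968 (Y = -13*(-346 - 190) = -13*(-536) = 6968)
(U*y(13, 338))/Y = -(-45)*13/6968 = -5*(-117)*(1/6968) = 585*(1/6968) = 45/536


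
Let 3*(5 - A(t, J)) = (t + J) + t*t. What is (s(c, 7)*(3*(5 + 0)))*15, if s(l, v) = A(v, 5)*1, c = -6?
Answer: -3450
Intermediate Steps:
A(t, J) = 5 - J/3 - t/3 - t²/3 (A(t, J) = 5 - ((t + J) + t*t)/3 = 5 - ((J + t) + t²)/3 = 5 - (J + t + t²)/3 = 5 + (-J/3 - t/3 - t²/3) = 5 - J/3 - t/3 - t²/3)
s(l, v) = 10/3 - v/3 - v²/3 (s(l, v) = (5 - ⅓*5 - v/3 - v²/3)*1 = (5 - 5/3 - v/3 - v²/3)*1 = (10/3 - v/3 - v²/3)*1 = 10/3 - v/3 - v²/3)
(s(c, 7)*(3*(5 + 0)))*15 = ((10/3 - ⅓*7 - ⅓*7²)*(3*(5 + 0)))*15 = ((10/3 - 7/3 - ⅓*49)*(3*5))*15 = ((10/3 - 7/3 - 49/3)*15)*15 = -46/3*15*15 = -230*15 = -3450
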